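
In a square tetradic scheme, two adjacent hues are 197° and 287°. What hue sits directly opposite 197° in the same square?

17°

A square tetradic scheme places four hues 90° apart; opposite corners are 180° apart.
197 + 180 = 377 → 377 − 360 = 17°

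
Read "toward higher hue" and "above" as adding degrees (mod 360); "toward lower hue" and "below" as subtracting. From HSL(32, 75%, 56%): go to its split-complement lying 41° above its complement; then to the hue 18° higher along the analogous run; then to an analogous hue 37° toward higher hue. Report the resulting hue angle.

308°

split-comp 41° ↑ +221°: 32 + 221 = 253°
analog 18° ↑ +18°: 253 + 18 = 271°
analog 37° ↑ +37°: 271 + 37 = 308°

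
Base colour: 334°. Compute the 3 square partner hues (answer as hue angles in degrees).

A square tetradic scheme places four hues every 90°.
334 + 90 = 424 → 424 − 360 = 64°
334 + 180 = 514 → 514 − 360 = 154°
334 + 270 = 604 → 604 − 360 = 244°

64°, 154°, and 244°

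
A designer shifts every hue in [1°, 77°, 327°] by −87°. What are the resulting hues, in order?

1 − 87 = -86 → -86 + 360 = 274°
77 − 87 = -10 → -10 + 360 = 350°
327 − 87 = 240°

274°, 350°, 240°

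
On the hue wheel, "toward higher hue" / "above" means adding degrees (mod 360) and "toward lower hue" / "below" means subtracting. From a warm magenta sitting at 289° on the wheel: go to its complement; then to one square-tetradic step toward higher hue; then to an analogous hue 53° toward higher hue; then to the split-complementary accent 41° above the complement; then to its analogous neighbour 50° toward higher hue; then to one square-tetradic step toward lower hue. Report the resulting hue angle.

73°

289 + 180 = 469 → 469 − 360 = 109°   (complement)
109 + 90 = 199°   (square ↑)
199 + 53 = 252°   (analog 53° ↑)
252 + 221 = 473 → 473 − 360 = 113°   (split-comp 41° ↑)
113 + 50 = 163°   (analog 50° ↑)
163 − 90 = 73°   (square ↓)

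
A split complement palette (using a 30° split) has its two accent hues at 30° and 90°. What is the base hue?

The accents sit 30° either side of the complement, so the complement is their short-arc midpoint on the wheel.
Short-arc midpoint of 30° and 90°: 60°.
Base is 180° from the complement: 60 − 180 = -120 → -120 + 360 = 240°

240°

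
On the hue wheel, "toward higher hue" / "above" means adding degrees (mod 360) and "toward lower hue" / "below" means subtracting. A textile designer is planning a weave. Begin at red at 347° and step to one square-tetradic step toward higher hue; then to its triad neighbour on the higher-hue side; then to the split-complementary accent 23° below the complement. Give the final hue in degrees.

354°

square ↑ +90°: 347 + 90 = 437 → 437 − 360 = 77°
triadic ↑ +120°: 77 + 120 = 197°
split-comp 23° ↓ +157°: 197 + 157 = 354°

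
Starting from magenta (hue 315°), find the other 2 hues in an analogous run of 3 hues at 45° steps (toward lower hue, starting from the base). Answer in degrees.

Analogous hues sit every 45° along the wheel.
315 − 45 = 270°
315 − 90 = 225°

270° and 225°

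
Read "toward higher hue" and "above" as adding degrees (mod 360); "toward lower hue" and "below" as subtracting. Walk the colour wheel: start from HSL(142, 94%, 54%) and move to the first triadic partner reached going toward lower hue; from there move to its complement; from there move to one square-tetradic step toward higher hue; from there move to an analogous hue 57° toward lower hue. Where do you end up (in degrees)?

−120° (triadic ↓): 142 − 120 = 22°
+180° (complement): 22 + 180 = 202°
+90° (square ↑): 202 + 90 = 292°
−57° (analog 57° ↓): 292 − 57 = 235°

235°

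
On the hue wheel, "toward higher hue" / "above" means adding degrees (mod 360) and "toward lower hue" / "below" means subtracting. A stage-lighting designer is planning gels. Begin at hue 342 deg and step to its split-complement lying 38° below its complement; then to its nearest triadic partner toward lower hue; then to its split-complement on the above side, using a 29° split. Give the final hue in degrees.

+142° (split-comp 38° ↓): 342 + 142 = 484 → 484 − 360 = 124°
−120° (triadic ↓): 124 − 120 = 4°
+209° (split-comp 29° ↑): 4 + 209 = 213°

213°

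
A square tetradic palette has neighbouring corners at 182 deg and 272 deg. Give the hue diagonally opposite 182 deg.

A square tetradic scheme places four hues 90° apart; opposite corners are 180° apart.
182 + 180 = 362 → 362 − 360 = 2°

2°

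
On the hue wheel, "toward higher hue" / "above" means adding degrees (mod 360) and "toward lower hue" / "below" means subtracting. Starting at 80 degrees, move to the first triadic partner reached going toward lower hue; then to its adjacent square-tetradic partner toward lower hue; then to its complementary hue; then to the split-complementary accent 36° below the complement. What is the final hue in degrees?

80 − 120 = -40 → -40 + 360 = 320°   (triadic ↓)
320 − 90 = 230°   (square ↓)
230 + 180 = 410 → 410 − 360 = 50°   (complement)
50 + 144 = 194°   (split-comp 36° ↓)

194°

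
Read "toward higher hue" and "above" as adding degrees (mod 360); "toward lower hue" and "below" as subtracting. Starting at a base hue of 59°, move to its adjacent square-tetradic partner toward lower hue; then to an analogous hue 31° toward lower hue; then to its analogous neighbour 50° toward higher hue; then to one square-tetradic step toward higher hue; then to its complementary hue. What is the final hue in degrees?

59 − 90 = -31 → -31 + 360 = 329°   (square ↓)
329 − 31 = 298°   (analog 31° ↓)
298 + 50 = 348°   (analog 50° ↑)
348 + 90 = 438 → 438 − 360 = 78°   (square ↑)
78 + 180 = 258°   (complement)

258°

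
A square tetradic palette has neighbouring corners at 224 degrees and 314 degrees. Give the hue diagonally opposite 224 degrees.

A square tetradic scheme places four hues 90° apart; opposite corners are 180° apart.
224 + 180 = 404 → 404 − 360 = 44°

44°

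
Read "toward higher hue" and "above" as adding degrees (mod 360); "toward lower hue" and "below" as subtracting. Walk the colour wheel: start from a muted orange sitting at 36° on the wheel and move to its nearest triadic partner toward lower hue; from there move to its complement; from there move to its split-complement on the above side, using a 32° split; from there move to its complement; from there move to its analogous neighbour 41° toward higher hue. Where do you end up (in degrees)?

triadic ↓ −120°: 36 − 120 = -84 → -84 + 360 = 276°
complement +180°: 276 + 180 = 456 → 456 − 360 = 96°
split-comp 32° ↑ +212°: 96 + 212 = 308°
complement +180°: 308 + 180 = 488 → 488 − 360 = 128°
analog 41° ↑ +41°: 128 + 41 = 169°

169°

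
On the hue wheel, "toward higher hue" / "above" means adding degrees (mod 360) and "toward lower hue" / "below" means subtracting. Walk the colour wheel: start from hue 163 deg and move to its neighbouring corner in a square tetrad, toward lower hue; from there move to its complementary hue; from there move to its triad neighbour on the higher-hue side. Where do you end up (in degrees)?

13°

163 − 90 = 73°   (square ↓)
73 + 180 = 253°   (complement)
253 + 120 = 373 → 373 − 360 = 13°   (triadic ↑)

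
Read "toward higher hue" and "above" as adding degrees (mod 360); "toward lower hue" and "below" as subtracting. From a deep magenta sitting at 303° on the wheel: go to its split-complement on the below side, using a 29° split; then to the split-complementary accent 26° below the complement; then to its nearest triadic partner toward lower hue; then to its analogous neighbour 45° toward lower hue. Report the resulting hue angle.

+151° (split-comp 29° ↓): 303 + 151 = 454 → 454 − 360 = 94°
+154° (split-comp 26° ↓): 94 + 154 = 248°
−120° (triadic ↓): 248 − 120 = 128°
−45° (analog 45° ↓): 128 − 45 = 83°

83°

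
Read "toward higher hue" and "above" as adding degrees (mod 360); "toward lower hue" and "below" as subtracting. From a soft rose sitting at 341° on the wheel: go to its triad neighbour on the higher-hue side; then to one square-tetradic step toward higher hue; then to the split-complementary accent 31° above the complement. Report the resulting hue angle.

42°

triadic ↑ +120°: 341 + 120 = 461 → 461 − 360 = 101°
square ↑ +90°: 101 + 90 = 191°
split-comp 31° ↑ +211°: 191 + 211 = 402 → 402 − 360 = 42°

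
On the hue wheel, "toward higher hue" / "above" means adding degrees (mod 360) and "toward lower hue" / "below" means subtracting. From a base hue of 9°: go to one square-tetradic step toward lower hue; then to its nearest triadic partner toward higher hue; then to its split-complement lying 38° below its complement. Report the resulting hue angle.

−90° (square ↓): 9 − 90 = -81 → -81 + 360 = 279°
+120° (triadic ↑): 279 + 120 = 399 → 399 − 360 = 39°
+142° (split-comp 38° ↓): 39 + 142 = 181°

181°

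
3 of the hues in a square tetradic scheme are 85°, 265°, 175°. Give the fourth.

A square tetradic scheme places four hues every 90°.
The full set through 85° is {85°, 175°, 265°, 355°}.
Given {85°, 175°, 265°}, the missing hue is 355°.

355°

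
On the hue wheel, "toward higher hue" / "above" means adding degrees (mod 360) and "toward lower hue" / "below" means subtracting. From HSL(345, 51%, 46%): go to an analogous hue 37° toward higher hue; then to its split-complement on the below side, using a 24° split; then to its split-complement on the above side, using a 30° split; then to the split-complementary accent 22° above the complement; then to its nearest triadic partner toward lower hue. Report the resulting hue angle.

analog 37° ↑ +37°: 345 + 37 = 382 → 382 − 360 = 22°
split-comp 24° ↓ +156°: 22 + 156 = 178°
split-comp 30° ↑ +210°: 178 + 210 = 388 → 388 − 360 = 28°
split-comp 22° ↑ +202°: 28 + 202 = 230°
triadic ↓ −120°: 230 − 120 = 110°

110°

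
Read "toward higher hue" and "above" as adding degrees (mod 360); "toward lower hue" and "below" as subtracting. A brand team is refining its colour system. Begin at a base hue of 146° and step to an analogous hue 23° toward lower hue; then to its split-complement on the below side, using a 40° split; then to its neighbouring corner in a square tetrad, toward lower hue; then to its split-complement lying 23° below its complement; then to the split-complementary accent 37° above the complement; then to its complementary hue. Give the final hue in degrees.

7°

analog 23° ↓ −23°: 146 − 23 = 123°
split-comp 40° ↓ +140°: 123 + 140 = 263°
square ↓ −90°: 263 − 90 = 173°
split-comp 23° ↓ +157°: 173 + 157 = 330°
split-comp 37° ↑ +217°: 330 + 217 = 547 → 547 − 360 = 187°
complement +180°: 187 + 180 = 367 → 367 − 360 = 7°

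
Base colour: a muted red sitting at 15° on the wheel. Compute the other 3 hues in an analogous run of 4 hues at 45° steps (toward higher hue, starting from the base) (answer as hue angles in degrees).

Analogous hues sit every 45° along the wheel.
15 + 45 = 60°
15 + 90 = 105°
15 + 135 = 150°

60°, 105°, and 150°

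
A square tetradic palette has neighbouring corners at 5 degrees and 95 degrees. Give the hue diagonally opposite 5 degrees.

A square tetradic scheme places four hues 90° apart; opposite corners are 180° apart.
5 + 180 = 185°

185°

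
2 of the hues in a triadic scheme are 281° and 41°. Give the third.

A triad places three hues 120° apart.
The full set through 41° is {41°, 161°, 281°}.
Given {41°, 281°}, the missing hue is 161°.

161°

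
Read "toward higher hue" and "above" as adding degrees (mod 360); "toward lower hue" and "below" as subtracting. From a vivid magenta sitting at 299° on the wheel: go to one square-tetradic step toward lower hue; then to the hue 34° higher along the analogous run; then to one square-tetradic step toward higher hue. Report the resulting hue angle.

−90° (square ↓): 299 − 90 = 209°
+34° (analog 34° ↑): 209 + 34 = 243°
+90° (square ↑): 243 + 90 = 333°

333°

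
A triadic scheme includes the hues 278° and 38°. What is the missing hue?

A triad places three hues 120° apart.
The full set through 38° is {38°, 158°, 278°}.
Given {38°, 278°}, the missing hue is 158°.

158°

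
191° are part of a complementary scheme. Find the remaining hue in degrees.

11°

The complement sits 180° across the wheel.
The full set through 191° is {11°, 191°}.
Given {191°}, the missing hue is 11°.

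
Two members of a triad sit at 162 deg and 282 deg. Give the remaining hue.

42°

A triad spaces three hues 120° apart.
The full set is {42°, 162°, 282°}.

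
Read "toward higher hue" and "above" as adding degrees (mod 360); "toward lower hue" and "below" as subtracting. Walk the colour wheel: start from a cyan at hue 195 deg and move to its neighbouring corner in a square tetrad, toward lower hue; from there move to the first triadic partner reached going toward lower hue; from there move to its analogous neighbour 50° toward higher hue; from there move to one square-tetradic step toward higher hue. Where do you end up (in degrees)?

square ↓ −90°: 195 − 90 = 105°
triadic ↓ −120°: 105 − 120 = -15 → -15 + 360 = 345°
analog 50° ↑ +50°: 345 + 50 = 395 → 395 − 360 = 35°
square ↑ +90°: 35 + 90 = 125°

125°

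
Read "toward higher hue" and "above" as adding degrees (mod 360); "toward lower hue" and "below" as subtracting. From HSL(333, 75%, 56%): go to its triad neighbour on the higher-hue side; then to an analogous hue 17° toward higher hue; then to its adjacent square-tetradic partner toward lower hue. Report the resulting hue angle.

20°

triadic ↑ +120°: 333 + 120 = 453 → 453 − 360 = 93°
analog 17° ↑ +17°: 93 + 17 = 110°
square ↓ −90°: 110 − 90 = 20°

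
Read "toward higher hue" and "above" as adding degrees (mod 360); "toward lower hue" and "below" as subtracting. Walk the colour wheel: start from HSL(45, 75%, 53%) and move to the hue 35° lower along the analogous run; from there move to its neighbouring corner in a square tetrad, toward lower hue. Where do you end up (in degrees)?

−35° (analog 35° ↓): 45 − 35 = 10°
−90° (square ↓): 10 − 90 = -80 → -80 + 360 = 280°

280°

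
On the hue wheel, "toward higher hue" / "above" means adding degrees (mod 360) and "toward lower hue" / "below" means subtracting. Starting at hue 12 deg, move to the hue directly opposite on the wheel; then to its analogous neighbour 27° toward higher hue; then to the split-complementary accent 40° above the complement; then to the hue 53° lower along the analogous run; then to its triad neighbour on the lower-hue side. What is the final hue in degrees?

+180° (complement): 12 + 180 = 192°
+27° (analog 27° ↑): 192 + 27 = 219°
+220° (split-comp 40° ↑): 219 + 220 = 439 → 439 − 360 = 79°
−53° (analog 53° ↓): 79 − 53 = 26°
−120° (triadic ↓): 26 − 120 = -94 → -94 + 360 = 266°

266°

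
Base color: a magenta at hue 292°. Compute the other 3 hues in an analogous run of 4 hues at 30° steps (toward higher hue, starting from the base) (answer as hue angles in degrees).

Analogous hues sit every 30° along the wheel.
292 + 30 = 322°
292 + 60 = 352°
292 + 90 = 382 → 382 − 360 = 22°

322°, 352° and 22°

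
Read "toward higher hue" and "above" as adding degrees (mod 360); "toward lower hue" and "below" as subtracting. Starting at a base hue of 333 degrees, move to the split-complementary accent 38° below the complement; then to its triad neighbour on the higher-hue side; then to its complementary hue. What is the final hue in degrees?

55°

333 + 142 = 475 → 475 − 360 = 115°   (split-comp 38° ↓)
115 + 120 = 235°   (triadic ↑)
235 + 180 = 415 → 415 − 360 = 55°   (complement)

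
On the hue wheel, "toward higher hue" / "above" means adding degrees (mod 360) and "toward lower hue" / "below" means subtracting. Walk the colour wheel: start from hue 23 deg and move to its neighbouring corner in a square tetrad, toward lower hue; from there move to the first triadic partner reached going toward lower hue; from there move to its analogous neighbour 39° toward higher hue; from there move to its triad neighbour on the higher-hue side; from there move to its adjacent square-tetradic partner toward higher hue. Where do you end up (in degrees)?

62°

23 − 90 = -67 → -67 + 360 = 293°   (square ↓)
293 − 120 = 173°   (triadic ↓)
173 + 39 = 212°   (analog 39° ↑)
212 + 120 = 332°   (triadic ↑)
332 + 90 = 422 → 422 − 360 = 62°   (square ↑)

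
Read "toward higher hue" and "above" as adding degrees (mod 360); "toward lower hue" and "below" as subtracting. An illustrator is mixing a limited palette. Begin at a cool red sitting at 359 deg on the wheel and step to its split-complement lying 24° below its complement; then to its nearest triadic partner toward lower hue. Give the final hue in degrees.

359 + 156 = 515 → 515 − 360 = 155°   (split-comp 24° ↓)
155 − 120 = 35°   (triadic ↓)

35°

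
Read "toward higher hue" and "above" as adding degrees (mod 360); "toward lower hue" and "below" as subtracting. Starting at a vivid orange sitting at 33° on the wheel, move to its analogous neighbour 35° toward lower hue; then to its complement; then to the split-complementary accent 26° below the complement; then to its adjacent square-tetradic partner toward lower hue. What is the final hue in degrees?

242°

−35° (analog 35° ↓): 33 − 35 = -2 → -2 + 360 = 358°
+180° (complement): 358 + 180 = 538 → 538 − 360 = 178°
+154° (split-comp 26° ↓): 178 + 154 = 332°
−90° (square ↓): 332 − 90 = 242°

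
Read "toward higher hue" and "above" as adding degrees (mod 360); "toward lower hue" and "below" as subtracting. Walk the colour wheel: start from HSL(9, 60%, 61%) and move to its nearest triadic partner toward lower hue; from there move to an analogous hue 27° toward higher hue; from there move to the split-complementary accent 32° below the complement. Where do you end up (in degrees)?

64°

−120° (triadic ↓): 9 − 120 = -111 → -111 + 360 = 249°
+27° (analog 27° ↑): 249 + 27 = 276°
+148° (split-comp 32° ↓): 276 + 148 = 424 → 424 − 360 = 64°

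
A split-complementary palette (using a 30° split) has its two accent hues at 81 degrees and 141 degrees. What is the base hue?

The accents sit 30° either side of the complement, so the complement is their short-arc midpoint on the wheel.
Short-arc midpoint of 81° and 141°: 111°.
Base is 180° from the complement: 111 − 180 = -69 → -69 + 360 = 291°

291°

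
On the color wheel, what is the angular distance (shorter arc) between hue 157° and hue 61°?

96°

|157 − 61| = 96.
96 ≤ 180, so the shorter arc is 96°.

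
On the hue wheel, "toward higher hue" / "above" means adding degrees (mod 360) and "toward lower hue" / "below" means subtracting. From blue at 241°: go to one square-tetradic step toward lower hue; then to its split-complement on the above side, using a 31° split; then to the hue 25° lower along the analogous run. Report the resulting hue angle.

square ↓ −90°: 241 − 90 = 151°
split-comp 31° ↑ +211°: 151 + 211 = 362 → 362 − 360 = 2°
analog 25° ↓ −25°: 2 − 25 = -23 → -23 + 360 = 337°

337°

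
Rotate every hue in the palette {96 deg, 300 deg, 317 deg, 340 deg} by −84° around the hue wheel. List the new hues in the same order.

12°, 216°, 233°, 256°

96 − 84 = 12°
300 − 84 = 216°
317 − 84 = 233°
340 − 84 = 256°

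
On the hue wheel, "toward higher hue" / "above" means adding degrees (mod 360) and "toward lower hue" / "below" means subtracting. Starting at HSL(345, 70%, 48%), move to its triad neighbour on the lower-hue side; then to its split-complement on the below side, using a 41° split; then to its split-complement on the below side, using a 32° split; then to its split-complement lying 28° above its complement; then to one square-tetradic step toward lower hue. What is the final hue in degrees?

345 − 120 = 225°   (triadic ↓)
225 + 139 = 364 → 364 − 360 = 4°   (split-comp 41° ↓)
4 + 148 = 152°   (split-comp 32° ↓)
152 + 208 = 360 → 360 − 360 = 0°   (split-comp 28° ↑)
0 − 90 = -90 → -90 + 360 = 270°   (square ↓)

270°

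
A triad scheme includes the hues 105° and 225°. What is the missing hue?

A triad places three hues 120° apart.
The full set through 105° is {105°, 225°, 345°}.
Given {105°, 225°}, the missing hue is 345°.

345°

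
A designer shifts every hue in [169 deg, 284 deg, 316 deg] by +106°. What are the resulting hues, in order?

169 + 106 = 275°
284 + 106 = 390 → 390 − 360 = 30°
316 + 106 = 422 → 422 − 360 = 62°

275°, 30°, 62°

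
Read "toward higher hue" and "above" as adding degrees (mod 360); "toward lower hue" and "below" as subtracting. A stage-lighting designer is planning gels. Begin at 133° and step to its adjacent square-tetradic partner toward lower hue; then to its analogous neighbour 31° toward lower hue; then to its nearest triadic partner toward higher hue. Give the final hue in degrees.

132°

133 − 90 = 43°   (square ↓)
43 − 31 = 12°   (analog 31° ↓)
12 + 120 = 132°   (triadic ↑)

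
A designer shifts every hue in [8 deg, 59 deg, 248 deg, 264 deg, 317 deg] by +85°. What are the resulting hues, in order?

8 + 85 = 93°
59 + 85 = 144°
248 + 85 = 333°
264 + 85 = 349°
317 + 85 = 402 → 402 − 360 = 42°

93°, 144°, 333°, 349°, 42°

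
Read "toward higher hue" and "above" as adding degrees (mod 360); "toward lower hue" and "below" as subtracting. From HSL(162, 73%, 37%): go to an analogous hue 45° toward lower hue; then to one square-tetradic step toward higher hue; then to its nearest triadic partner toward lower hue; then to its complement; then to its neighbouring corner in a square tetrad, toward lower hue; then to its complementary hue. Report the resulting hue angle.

162 − 45 = 117°   (analog 45° ↓)
117 + 90 = 207°   (square ↑)
207 − 120 = 87°   (triadic ↓)
87 + 180 = 267°   (complement)
267 − 90 = 177°   (square ↓)
177 + 180 = 357°   (complement)

357°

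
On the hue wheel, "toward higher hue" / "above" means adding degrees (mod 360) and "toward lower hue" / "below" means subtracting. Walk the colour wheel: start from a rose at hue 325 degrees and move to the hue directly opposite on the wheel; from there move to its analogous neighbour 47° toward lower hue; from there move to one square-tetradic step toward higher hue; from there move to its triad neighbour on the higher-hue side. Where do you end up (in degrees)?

308°

325 + 180 = 505 → 505 − 360 = 145°   (complement)
145 − 47 = 98°   (analog 47° ↓)
98 + 90 = 188°   (square ↑)
188 + 120 = 308°   (triadic ↑)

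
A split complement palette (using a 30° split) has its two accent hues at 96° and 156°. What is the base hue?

The accents sit 30° either side of the complement, so the complement is their short-arc midpoint on the wheel.
Short-arc midpoint of 96° and 156°: 126°.
Base is 180° from the complement: 126 − 180 = -54 → -54 + 360 = 306°

306°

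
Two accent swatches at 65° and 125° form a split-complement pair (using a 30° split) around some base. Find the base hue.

275°

The accents sit 30° either side of the complement, so the complement is their short-arc midpoint on the wheel.
Short-arc midpoint of 65° and 125°: 95°.
Base is 180° from the complement: 95 − 180 = -85 → -85 + 360 = 275°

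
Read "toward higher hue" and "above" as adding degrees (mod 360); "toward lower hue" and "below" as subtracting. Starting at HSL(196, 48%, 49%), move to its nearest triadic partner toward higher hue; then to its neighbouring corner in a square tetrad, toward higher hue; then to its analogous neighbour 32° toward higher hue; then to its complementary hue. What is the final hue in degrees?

196 + 120 = 316°   (triadic ↑)
316 + 90 = 406 → 406 − 360 = 46°   (square ↑)
46 + 32 = 78°   (analog 32° ↑)
78 + 180 = 258°   (complement)

258°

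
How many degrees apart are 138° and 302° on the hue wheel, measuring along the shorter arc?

|138 − 302| = 164.
164 ≤ 180, so the shorter arc is 164°.

164°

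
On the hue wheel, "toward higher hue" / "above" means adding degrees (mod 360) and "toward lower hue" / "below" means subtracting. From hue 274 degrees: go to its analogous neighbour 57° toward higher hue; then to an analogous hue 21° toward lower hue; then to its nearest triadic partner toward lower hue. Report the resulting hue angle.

190°

analog 57° ↑ +57°: 274 + 57 = 331°
analog 21° ↓ −21°: 331 − 21 = 310°
triadic ↓ −120°: 310 − 120 = 190°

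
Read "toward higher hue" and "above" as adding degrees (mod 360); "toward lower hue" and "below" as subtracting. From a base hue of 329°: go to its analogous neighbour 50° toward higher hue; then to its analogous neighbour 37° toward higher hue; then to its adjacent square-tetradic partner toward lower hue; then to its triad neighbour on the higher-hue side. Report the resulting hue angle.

86°

+50° (analog 50° ↑): 329 + 50 = 379 → 379 − 360 = 19°
+37° (analog 37° ↑): 19 + 37 = 56°
−90° (square ↓): 56 − 90 = -34 → -34 + 360 = 326°
+120° (triadic ↑): 326 + 120 = 446 → 446 − 360 = 86°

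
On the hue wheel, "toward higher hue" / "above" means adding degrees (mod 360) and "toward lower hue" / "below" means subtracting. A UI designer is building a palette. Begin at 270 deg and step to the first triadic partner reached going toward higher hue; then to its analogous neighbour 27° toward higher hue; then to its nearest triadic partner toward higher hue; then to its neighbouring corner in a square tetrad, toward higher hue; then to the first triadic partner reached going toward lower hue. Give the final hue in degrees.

147°

triadic ↑ +120°: 270 + 120 = 390 → 390 − 360 = 30°
analog 27° ↑ +27°: 30 + 27 = 57°
triadic ↑ +120°: 57 + 120 = 177°
square ↑ +90°: 177 + 90 = 267°
triadic ↓ −120°: 267 − 120 = 147°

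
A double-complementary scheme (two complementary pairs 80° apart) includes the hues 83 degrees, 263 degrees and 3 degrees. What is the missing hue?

A rectangular tetradic uses two complementary pairs 80° apart: offsets 0°, 80°, 180°, 260°.
Among {3°, 83°, 263°}, 83° and 263° are a 180° pair.
The remaining hue 3° needs its own complement: 3 + 180 = 183°

183°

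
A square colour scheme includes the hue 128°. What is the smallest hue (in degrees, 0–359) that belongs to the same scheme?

A square tetradic scheme places four hues every 90°.
The full set through 128° is {38°, 128°, 218°, 308°}.

38°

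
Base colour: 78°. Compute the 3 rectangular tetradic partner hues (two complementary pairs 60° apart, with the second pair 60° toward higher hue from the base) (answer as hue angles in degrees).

A rectangular tetradic uses two complementary pairs 60° apart: offsets 0°, 60°, 180°, 240°.
78 + 60 = 138°
78 + 180 = 258°
78 + 240 = 318°

138°, 258° and 318°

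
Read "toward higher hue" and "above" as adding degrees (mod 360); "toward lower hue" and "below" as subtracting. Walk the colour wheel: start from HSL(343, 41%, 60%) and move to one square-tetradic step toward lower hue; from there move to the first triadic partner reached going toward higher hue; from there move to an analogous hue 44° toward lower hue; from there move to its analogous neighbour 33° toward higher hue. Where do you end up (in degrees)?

2°

343 − 90 = 253°   (square ↓)
253 + 120 = 373 → 373 − 360 = 13°   (triadic ↑)
13 − 44 = -31 → -31 + 360 = 329°   (analog 44° ↓)
329 + 33 = 362 → 362 − 360 = 2°   (analog 33° ↑)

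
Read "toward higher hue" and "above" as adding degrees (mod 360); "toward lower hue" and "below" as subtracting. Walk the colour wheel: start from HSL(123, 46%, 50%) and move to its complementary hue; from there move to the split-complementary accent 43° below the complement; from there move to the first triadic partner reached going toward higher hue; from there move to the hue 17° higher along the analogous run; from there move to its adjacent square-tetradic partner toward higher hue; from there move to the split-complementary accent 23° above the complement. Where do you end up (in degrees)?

150°

complement +180°: 123 + 180 = 303°
split-comp 43° ↓ +137°: 303 + 137 = 440 → 440 − 360 = 80°
triadic ↑ +120°: 80 + 120 = 200°
analog 17° ↑ +17°: 200 + 17 = 217°
square ↑ +90°: 217 + 90 = 307°
split-comp 23° ↑ +203°: 307 + 203 = 510 → 510 − 360 = 150°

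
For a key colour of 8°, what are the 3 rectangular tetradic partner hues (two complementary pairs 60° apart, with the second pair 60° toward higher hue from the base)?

68°, 188°, 248°

A rectangular tetradic uses two complementary pairs 60° apart: offsets 0°, 60°, 180°, 240°.
8 + 60 = 68°
8 + 180 = 188°
8 + 240 = 248°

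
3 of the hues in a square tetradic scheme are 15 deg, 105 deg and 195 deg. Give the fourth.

285°

A square tetradic scheme places four hues every 90°.
The full set through 15° is {15°, 105°, 195°, 285°}.
Given {15°, 105°, 195°}, the missing hue is 285°.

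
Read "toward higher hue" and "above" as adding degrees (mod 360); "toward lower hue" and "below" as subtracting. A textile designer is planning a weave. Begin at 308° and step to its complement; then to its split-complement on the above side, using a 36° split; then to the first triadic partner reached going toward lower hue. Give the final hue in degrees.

224°

+180° (complement): 308 + 180 = 488 → 488 − 360 = 128°
+216° (split-comp 36° ↑): 128 + 216 = 344°
−120° (triadic ↓): 344 − 120 = 224°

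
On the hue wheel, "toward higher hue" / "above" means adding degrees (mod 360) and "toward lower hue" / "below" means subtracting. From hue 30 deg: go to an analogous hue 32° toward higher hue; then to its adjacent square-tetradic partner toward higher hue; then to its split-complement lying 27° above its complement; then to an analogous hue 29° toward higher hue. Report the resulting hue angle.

28°

+32° (analog 32° ↑): 30 + 32 = 62°
+90° (square ↑): 62 + 90 = 152°
+207° (split-comp 27° ↑): 152 + 207 = 359°
+29° (analog 29° ↑): 359 + 29 = 388 → 388 − 360 = 28°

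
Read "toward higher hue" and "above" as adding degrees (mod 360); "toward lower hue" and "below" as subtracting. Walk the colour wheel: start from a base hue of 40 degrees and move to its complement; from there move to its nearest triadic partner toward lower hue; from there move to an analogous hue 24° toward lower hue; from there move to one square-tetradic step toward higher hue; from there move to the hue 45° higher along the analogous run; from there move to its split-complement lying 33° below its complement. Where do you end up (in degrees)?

358°

40 + 180 = 220°   (complement)
220 − 120 = 100°   (triadic ↓)
100 − 24 = 76°   (analog 24° ↓)
76 + 90 = 166°   (square ↑)
166 + 45 = 211°   (analog 45° ↑)
211 + 147 = 358°   (split-comp 33° ↓)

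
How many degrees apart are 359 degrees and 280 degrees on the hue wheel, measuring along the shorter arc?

|359 − 280| = 79.
79 ≤ 180, so the shorter arc is 79°.

79°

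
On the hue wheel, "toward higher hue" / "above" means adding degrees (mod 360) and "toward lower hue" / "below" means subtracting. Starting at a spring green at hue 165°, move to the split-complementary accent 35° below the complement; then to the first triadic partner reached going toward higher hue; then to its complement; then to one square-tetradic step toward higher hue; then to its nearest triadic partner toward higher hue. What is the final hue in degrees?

165 + 145 = 310°   (split-comp 35° ↓)
310 + 120 = 430 → 430 − 360 = 70°   (triadic ↑)
70 + 180 = 250°   (complement)
250 + 90 = 340°   (square ↑)
340 + 120 = 460 → 460 − 360 = 100°   (triadic ↑)

100°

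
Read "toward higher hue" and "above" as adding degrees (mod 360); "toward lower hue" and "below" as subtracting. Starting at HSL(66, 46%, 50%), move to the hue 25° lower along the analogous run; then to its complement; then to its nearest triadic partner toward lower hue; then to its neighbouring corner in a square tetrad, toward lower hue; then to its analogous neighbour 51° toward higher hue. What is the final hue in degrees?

66 − 25 = 41°   (analog 25° ↓)
41 + 180 = 221°   (complement)
221 − 120 = 101°   (triadic ↓)
101 − 90 = 11°   (square ↓)
11 + 51 = 62°   (analog 51° ↑)

62°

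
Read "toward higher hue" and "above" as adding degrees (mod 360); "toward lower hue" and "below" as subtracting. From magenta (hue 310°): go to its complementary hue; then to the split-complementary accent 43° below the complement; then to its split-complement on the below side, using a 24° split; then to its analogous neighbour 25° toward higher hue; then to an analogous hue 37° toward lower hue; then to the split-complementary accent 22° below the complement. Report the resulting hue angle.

+180° (complement): 310 + 180 = 490 → 490 − 360 = 130°
+137° (split-comp 43° ↓): 130 + 137 = 267°
+156° (split-comp 24° ↓): 267 + 156 = 423 → 423 − 360 = 63°
+25° (analog 25° ↑): 63 + 25 = 88°
−37° (analog 37° ↓): 88 − 37 = 51°
+158° (split-comp 22° ↓): 51 + 158 = 209°

209°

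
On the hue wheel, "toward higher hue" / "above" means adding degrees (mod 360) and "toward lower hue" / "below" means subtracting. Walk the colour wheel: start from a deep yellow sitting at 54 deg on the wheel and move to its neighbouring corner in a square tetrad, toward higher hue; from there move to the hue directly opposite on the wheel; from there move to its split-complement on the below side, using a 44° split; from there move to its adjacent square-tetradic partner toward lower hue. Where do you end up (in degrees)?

square ↑ +90°: 54 + 90 = 144°
complement +180°: 144 + 180 = 324°
split-comp 44° ↓ +136°: 324 + 136 = 460 → 460 − 360 = 100°
square ↓ −90°: 100 − 90 = 10°

10°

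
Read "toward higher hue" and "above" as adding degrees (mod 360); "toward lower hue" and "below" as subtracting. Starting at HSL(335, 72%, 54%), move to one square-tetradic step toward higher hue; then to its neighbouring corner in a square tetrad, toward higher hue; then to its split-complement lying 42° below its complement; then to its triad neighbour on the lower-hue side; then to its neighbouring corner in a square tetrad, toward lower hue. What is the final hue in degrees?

83°

335 + 90 = 425 → 425 − 360 = 65°   (square ↑)
65 + 90 = 155°   (square ↑)
155 + 138 = 293°   (split-comp 42° ↓)
293 − 120 = 173°   (triadic ↓)
173 − 90 = 83°   (square ↓)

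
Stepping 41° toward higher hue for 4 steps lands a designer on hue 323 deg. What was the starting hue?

159°

4 steps of 41° (toward higher hue) give a net shift of +164°.
Start = end − shift: 323 − 164 = 159°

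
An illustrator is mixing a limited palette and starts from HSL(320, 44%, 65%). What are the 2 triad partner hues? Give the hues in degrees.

A triad places three hues 120° apart.
320 + 120 = 440 → 440 − 360 = 80°
320 + 240 = 560 → 560 − 360 = 200°

80° and 200°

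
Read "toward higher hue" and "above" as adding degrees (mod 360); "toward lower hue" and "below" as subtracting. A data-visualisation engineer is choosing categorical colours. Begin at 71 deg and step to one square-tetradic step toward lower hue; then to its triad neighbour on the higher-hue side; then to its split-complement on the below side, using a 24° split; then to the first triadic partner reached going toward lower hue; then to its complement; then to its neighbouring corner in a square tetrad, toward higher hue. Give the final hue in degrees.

71 − 90 = -19 → -19 + 360 = 341°   (square ↓)
341 + 120 = 461 → 461 − 360 = 101°   (triadic ↑)
101 + 156 = 257°   (split-comp 24° ↓)
257 − 120 = 137°   (triadic ↓)
137 + 180 = 317°   (complement)
317 + 90 = 407 → 407 − 360 = 47°   (square ↑)

47°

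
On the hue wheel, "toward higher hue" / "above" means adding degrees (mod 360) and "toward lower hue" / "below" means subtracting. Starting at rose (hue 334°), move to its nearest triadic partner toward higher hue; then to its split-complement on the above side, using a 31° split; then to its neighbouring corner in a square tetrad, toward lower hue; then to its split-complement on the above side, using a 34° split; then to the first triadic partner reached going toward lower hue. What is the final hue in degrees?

triadic ↑ +120°: 334 + 120 = 454 → 454 − 360 = 94°
split-comp 31° ↑ +211°: 94 + 211 = 305°
square ↓ −90°: 305 − 90 = 215°
split-comp 34° ↑ +214°: 215 + 214 = 429 → 429 − 360 = 69°
triadic ↓ −120°: 69 − 120 = -51 → -51 + 360 = 309°

309°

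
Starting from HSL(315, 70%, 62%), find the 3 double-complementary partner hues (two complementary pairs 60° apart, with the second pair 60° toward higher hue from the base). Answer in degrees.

A rectangular tetradic uses two complementary pairs 60° apart: offsets 0°, 60°, 180°, 240°.
315 + 60 = 375 → 375 − 360 = 15°
315 + 180 = 495 → 495 − 360 = 135°
315 + 240 = 555 → 555 − 360 = 195°

15°, 135°, 195°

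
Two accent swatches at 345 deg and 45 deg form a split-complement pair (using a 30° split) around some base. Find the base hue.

The accents sit 30° either side of the complement, so the complement is their short-arc midpoint on the wheel.
Short-arc midpoint of 345° and 45°: 15°.
Base is 180° from the complement: 15 − 180 = -165 → -165 + 360 = 195°

195°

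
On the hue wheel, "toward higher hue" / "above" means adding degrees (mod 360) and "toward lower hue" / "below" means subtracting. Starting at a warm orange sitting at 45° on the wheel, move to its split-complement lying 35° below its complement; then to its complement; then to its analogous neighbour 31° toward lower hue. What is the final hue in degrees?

339°

+145° (split-comp 35° ↓): 45 + 145 = 190°
+180° (complement): 190 + 180 = 370 → 370 − 360 = 10°
−31° (analog 31° ↓): 10 − 31 = -21 → -21 + 360 = 339°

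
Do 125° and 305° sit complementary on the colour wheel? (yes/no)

Angular distance: |125 − 305| = 180 = 180°.
Complementary requires 180°.

yes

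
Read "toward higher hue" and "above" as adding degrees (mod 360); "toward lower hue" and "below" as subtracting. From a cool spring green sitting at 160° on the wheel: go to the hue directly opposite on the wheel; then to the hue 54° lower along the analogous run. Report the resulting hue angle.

+180° (complement): 160 + 180 = 340°
−54° (analog 54° ↓): 340 − 54 = 286°

286°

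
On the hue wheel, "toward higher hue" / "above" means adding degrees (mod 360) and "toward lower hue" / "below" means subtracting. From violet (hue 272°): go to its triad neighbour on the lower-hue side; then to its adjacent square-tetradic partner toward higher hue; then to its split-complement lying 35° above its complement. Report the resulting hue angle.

triadic ↓ −120°: 272 − 120 = 152°
square ↑ +90°: 152 + 90 = 242°
split-comp 35° ↑ +215°: 242 + 215 = 457 → 457 − 360 = 97°

97°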